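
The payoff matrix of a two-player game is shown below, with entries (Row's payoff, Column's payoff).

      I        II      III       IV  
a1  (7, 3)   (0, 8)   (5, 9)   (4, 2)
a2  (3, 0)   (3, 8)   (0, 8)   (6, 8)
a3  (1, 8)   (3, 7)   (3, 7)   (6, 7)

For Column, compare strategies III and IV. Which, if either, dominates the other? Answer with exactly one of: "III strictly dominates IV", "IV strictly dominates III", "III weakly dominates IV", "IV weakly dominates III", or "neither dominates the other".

Compare III to IV across each choice by Row: a1: 9>2, a2: 8=8, a3: 7=7.
III is at least as good everywhere and strictly better somewhere (tied only at a2, a3), so III weakly but not strictly dominates IV.

III weakly dominates IV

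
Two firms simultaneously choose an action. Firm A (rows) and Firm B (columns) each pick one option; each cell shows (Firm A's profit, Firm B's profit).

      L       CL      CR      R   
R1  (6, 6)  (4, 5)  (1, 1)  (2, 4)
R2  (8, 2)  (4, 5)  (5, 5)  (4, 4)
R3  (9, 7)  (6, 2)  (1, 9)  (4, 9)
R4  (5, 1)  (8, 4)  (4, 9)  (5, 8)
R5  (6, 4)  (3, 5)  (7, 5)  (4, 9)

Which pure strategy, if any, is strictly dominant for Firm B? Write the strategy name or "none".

none

L fails to dominate CL at R2 (2<5).
CL fails to dominate L at R1 (5<6).
CR fails to dominate L at R1 (1<6).
R fails to dominate L at R1 (4<6).
No single strategy dominates all the others.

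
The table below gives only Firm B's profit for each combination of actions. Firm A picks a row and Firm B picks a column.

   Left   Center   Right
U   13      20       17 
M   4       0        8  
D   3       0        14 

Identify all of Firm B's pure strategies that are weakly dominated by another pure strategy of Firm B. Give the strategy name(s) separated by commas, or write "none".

Left

Left: dominated, since Right does at least as well everywhere (U: 17>13, M: 8>4, D: 14>3).
Center is not dominated — it holds its own against Left at U (20>13); Right at U (20>17).
Right: no other strategy beats it everywhere (Left at U (17>13); Center at M (8>0)).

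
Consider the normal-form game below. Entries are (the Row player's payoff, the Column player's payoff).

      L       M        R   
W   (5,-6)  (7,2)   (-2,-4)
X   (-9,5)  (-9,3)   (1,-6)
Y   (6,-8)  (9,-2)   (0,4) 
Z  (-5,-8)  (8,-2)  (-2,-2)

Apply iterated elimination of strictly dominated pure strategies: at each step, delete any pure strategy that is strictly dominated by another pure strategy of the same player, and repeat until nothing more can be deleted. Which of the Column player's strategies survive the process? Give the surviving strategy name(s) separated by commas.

L, M, R

Row W is eliminated: Y beats it against every remaining column (L: 6>5, M: 9>7, R: 0>-2).
The Row player's strategy Z is strictly dominated by Y (L: 6>-5, M: 9>8, R: 0>-2) and is removed.
Among the remaining strategies, none is strictly dominated by another pure strategy of the same player, so the elimination stops.
Surviving strategies — the Row player: {X, Y}; the Column player: {L, M, R}.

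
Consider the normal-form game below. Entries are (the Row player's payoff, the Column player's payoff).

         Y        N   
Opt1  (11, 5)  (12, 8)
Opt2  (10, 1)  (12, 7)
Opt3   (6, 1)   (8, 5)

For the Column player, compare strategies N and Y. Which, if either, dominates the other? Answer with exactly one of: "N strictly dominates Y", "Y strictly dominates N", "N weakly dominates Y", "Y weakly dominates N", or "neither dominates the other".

N's payoffs vs Y's, by the Row player's action — Opt1: 8>5, Opt2: 7>1, Opt3: 5>1.
N gives a strictly higher payoff against each opponent action, so N strictly dominates Y.

N strictly dominates Y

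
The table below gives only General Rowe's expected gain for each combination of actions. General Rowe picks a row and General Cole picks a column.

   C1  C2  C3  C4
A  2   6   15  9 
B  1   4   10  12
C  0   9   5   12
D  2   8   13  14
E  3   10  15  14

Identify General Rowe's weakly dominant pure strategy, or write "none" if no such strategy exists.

E vs A: C1: 3>2, C2: 10>6, C3: 15=15, C4: 14>9.
E vs B: C1: 3>1, C2: 10>4, C3: 15>10, C4: 14>12.
E vs C: C1: 3>0, C2: 10>9, C3: 15>5, C4: 14>12.
E vs D: C1: 3>2, C2: 10>8, C3: 15>13, C4: 14=14.
E is at least as good as every other strategy against every opponent action, so it is weakly dominant.

E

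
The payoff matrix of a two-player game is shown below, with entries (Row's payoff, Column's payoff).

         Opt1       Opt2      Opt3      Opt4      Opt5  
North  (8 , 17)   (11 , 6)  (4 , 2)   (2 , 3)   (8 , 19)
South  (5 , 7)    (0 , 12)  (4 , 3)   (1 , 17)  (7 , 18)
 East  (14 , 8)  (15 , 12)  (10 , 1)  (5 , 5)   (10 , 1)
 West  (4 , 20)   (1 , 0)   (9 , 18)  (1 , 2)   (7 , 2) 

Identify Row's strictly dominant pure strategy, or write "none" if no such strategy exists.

East

East vs North: Opt1: 14>8, Opt2: 15>11, Opt3: 10>4, Opt4: 5>2, Opt5: 10>8.
East vs South: Opt1: 14>5, Opt2: 15>0, Opt3: 10>4, Opt4: 5>1, Opt5: 10>7.
East vs West: Opt1: 14>4, Opt2: 15>1, Opt3: 10>9, Opt4: 5>1, Opt5: 10>7.
East strictly beats every other strategy against every opponent action, so it is strictly dominant.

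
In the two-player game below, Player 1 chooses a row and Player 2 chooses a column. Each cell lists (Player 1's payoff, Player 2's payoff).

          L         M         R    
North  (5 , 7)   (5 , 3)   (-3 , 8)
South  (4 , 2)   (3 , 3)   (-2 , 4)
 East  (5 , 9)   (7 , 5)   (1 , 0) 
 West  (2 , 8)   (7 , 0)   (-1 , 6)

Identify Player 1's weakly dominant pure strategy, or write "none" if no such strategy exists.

East

East vs North: L: 5=5, M: 7>5, R: 1>-3.
East vs South: L: 5>4, M: 7>3, R: 1>-2.
East vs West: L: 5>2, M: 7=7, R: 1>-1.
East is at least as good as every other strategy against every opponent action, so it is weakly dominant.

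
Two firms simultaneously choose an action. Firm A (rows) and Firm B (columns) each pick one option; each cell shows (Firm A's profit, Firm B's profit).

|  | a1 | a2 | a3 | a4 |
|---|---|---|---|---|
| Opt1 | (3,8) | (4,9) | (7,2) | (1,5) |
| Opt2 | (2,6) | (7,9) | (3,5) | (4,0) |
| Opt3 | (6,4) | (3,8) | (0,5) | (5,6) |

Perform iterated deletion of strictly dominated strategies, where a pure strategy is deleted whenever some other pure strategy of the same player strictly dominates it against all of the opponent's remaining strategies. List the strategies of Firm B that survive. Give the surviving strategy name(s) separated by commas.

a2

For Firm B, a2 strictly dominates a1 on the remaining rows (Opt1: 9>8, Opt2: 9>6, Opt3: 8>4); eliminate a1.
Column a3 is eliminated: a2 beats it against every remaining row (Opt1: 9>2, Opt2: 9>5, Opt3: 8>5).
For Firm A, Opt2 strictly dominates Opt1 on the remaining columns (a2: 7>4, a4: 4>1); eliminate Opt1.
Column a4 is eliminated: a2 beats it against every remaining row (Opt2: 9>0, Opt3: 8>6).
Firm A's strategy Opt3 is strictly dominated by Opt2 (a2: 7>3) and is removed.
Among the remaining strategies, none is strictly dominated by another pure strategy of the same player, so the elimination stops.
Surviving strategies — Firm A: {Opt2}; Firm B: {a2}.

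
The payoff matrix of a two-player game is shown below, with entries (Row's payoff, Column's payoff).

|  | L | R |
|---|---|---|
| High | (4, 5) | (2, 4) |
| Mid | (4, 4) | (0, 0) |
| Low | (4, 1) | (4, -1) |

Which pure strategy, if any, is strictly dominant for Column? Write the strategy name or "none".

L vs R: High: 5>4, Mid: 4>0, Low: 1>-1.
L strictly beats every other strategy against every opponent action, so it is strictly dominant.

L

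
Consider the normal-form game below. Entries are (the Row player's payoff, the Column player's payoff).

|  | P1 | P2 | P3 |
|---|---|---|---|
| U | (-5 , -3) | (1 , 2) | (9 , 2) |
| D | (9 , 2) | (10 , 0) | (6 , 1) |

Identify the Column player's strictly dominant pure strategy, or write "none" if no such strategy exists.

none

P1 fails to dominate P2 at U (-3<2).
P2 fails to dominate P1 at D (0<2).
P3 fails to dominate P1 at D (1<2).
No single strategy dominates all the others.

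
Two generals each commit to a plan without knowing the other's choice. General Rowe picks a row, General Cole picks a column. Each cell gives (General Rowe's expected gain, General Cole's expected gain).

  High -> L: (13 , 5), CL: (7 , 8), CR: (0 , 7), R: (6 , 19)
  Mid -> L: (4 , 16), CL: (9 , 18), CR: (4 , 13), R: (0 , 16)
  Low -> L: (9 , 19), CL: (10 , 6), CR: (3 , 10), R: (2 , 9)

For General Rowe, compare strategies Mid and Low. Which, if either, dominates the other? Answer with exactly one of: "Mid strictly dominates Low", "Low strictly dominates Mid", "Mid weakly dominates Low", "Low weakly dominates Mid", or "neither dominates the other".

Compare Mid to Low across every action of General Cole: L: 4<9, CL: 9<10, CR: 4>3, R: 0<2.
Mid does better at CR but worse at L, CL, R; neither strategy dominates the other.

neither dominates the other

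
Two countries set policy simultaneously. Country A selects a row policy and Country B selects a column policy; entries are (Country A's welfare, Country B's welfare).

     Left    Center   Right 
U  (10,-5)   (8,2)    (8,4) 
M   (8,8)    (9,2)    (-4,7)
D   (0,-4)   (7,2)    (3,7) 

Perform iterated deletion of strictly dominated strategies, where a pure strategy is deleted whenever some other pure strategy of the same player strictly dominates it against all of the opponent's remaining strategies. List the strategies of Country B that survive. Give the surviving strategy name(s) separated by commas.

Right

Country A's strategy D is strictly dominated by U (Left: 10>0, Center: 8>7, Right: 8>3) and is removed.
Country B's strategy Center is strictly dominated by Right (U: 4>2, M: 7>2) and is removed.
Country A's strategy M is strictly dominated by U (Left: 10>8, Right: 8>-4) and is removed.
Column Left is eliminated: Right beats it against every remaining row (U: 4>-5).
Among the remaining strategies, none is strictly dominated by another pure strategy of the same player, so the elimination stops.
Surviving strategies — Country A: {U}; Country B: {Right}.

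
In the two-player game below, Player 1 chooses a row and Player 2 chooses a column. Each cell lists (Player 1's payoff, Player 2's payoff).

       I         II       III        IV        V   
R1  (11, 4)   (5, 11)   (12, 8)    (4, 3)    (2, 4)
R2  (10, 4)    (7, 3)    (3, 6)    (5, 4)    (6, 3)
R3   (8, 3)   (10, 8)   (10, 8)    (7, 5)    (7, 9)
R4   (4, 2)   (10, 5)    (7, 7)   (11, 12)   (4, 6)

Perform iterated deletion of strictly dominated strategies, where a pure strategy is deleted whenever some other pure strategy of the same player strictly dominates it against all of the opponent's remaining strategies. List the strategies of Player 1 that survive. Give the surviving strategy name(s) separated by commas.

R1, R3, R4

For Player 2, III strictly dominates I on the remaining rows (R1: 8>4, R2: 6>4, R3: 8>3, R4: 7>2); eliminate I.
Row R2 is eliminated: R3 beats it against every remaining column (II: 10>7, III: 10>3, IV: 7>5, V: 7>6).
Among the remaining strategies, none is strictly dominated by another pure strategy of the same player, so the elimination stops.
Surviving strategies — Player 1: {R1, R3, R4}; Player 2: {II, III, IV, V}.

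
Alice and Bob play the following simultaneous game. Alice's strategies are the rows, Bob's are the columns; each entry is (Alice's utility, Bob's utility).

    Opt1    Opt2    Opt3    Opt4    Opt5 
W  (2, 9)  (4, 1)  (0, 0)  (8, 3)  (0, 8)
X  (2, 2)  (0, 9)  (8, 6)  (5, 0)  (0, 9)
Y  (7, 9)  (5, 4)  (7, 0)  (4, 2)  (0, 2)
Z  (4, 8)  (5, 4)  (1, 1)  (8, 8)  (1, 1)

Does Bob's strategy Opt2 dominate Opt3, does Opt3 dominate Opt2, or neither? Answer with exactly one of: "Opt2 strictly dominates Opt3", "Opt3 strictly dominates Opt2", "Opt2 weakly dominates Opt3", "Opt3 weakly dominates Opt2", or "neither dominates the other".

Compare Opt2 to Opt3 across each opponent action: W: 1>0, X: 9>6, Y: 4>0, Z: 4>1.
Every comparison favours Opt2, so Opt2 strictly dominates Opt3.

Opt2 strictly dominates Opt3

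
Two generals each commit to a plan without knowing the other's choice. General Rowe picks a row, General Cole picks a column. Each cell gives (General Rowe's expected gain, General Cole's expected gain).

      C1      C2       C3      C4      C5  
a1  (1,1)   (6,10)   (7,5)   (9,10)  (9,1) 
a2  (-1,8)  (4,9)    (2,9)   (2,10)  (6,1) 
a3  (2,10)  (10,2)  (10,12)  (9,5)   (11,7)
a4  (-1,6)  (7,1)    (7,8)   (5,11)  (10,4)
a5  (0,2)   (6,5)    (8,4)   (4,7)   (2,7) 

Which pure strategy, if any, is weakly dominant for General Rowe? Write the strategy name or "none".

a3

a3 vs a1: C1: 2>1, C2: 10>6, C3: 10>7, C4: 9=9, C5: 11>9.
a3 vs a2: C1: 2>-1, C2: 10>4, C3: 10>2, C4: 9>2, C5: 11>6.
a3 vs a4: C1: 2>-1, C2: 10>7, C3: 10>7, C4: 9>5, C5: 11>10.
a3 vs a5: C1: 2>0, C2: 10>6, C3: 10>8, C4: 9>4, C5: 11>2.
a3 is at least as good as every other strategy against every opponent action, so it is weakly dominant.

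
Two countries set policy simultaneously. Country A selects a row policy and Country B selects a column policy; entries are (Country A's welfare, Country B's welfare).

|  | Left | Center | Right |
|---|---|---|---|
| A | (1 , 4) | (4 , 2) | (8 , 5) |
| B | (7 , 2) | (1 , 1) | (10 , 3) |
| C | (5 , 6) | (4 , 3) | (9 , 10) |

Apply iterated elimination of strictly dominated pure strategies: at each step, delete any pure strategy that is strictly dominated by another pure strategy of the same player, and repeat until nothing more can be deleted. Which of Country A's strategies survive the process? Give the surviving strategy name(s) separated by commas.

Column Left is eliminated: Right beats it against every remaining row (A: 5>4, B: 3>2, C: 10>6).
Country B's strategy Center is strictly dominated by Right (A: 5>2, B: 3>1, C: 10>3) and is removed.
Row A is eliminated: B beats it against every remaining column (Right: 10>8).
Row C is eliminated: B beats it against every remaining column (Right: 10>9).
Among the remaining strategies, none is strictly dominated by another pure strategy of the same player, so the elimination stops.
Surviving strategies — Country A: {B}; Country B: {Right}.

B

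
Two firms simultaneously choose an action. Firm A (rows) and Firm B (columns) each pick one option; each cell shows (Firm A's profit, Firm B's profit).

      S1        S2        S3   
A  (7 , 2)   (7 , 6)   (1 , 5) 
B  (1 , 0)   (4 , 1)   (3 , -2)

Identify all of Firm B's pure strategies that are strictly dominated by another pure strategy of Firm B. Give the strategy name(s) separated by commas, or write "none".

S1: dominated, since S2 does at least as well everywhere (A: 6>2, B: 1>0).
S2: no other strategy beats it everywhere (S1 at A (6>2); S3 at A (6>5)).
S2 strictly dominates S3 — A: 6>5, B: 1>-2.

S1, S3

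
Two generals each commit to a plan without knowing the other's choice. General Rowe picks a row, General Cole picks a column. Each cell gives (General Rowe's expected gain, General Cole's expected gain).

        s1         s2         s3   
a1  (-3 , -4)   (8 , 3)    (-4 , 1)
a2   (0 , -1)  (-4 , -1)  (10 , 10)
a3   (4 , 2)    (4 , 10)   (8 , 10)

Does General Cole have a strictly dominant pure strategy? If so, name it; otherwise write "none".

s1 fails to dominate s2 at a1 (-4<3).
s2 fails to dominate s1 at a2 (-1=-1).
s3 fails to dominate s2 at a1 (1<3).
No single strategy dominates all the others.

none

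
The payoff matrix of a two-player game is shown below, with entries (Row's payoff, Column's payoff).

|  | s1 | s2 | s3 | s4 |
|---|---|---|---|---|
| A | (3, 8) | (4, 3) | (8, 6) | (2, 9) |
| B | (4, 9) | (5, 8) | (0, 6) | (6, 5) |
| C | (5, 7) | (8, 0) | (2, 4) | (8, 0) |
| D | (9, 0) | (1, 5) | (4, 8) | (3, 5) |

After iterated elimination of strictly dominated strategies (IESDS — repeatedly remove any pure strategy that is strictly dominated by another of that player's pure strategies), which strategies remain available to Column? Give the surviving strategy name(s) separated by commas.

Row B is eliminated: C beats it against every remaining column (s1: 5>4, s2: 8>5, s3: 2>0, s4: 8>6).
For Column, s3 strictly dominates s2 on the remaining rows (A: 6>3, C: 4>0, D: 8>5); eliminate s2.
Among the remaining strategies, none is strictly dominated by another pure strategy of the same player, so the elimination stops.
Surviving strategies — Row: {A, C, D}; Column: {s1, s3, s4}.

s1, s3, s4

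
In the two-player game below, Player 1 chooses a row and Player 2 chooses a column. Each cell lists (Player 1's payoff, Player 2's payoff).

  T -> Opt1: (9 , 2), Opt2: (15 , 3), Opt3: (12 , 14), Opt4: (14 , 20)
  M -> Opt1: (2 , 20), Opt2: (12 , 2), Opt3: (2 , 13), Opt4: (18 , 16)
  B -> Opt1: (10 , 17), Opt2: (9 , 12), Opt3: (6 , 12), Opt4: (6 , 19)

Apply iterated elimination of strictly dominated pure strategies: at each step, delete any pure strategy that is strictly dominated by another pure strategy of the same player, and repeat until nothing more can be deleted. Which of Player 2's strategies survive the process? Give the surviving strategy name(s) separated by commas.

Opt1, Opt4

Player 2's strategy Opt2 is strictly dominated by Opt4 (T: 20>3, M: 16>2, B: 19>12) and is removed.
Column Opt3 is eliminated: Opt4 beats it against every remaining row (T: 20>14, M: 16>13, B: 19>12).
Among the remaining strategies, none is strictly dominated by another pure strategy of the same player, so the elimination stops.
Surviving strategies — Player 1: {T, M, B}; Player 2: {Opt1, Opt4}.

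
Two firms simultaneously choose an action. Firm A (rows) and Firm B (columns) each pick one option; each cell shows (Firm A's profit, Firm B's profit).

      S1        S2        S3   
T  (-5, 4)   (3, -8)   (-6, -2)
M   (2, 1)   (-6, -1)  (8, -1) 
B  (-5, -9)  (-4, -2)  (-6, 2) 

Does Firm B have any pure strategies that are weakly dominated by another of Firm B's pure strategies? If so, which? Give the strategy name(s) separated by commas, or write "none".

S1: no other strategy beats it everywhere (S2 at T (4>-8); S3 at T (4>-2)).
S3 weakly dominates S2 — T: -2>-8, M: -1=-1, B: 2>-2.
S3: no other strategy beats it everywhere (S1 at B (2>-9); S2 at T (-2>-8)).

S2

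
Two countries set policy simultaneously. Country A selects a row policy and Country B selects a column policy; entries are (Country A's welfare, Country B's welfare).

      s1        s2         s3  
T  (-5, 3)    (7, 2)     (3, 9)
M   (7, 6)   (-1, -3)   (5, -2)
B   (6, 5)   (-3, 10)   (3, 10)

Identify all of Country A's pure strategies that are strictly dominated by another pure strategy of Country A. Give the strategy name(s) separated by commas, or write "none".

T: no other strategy beats it everywhere (M at s2 (7>-1); B at s2 (7>-3)).
Nothing dominates M: T at s1 (7>-5); B at s1 (7>6).
M strictly dominates B — s1: 7>6, s2: -1>-3, s3: 5>3.

B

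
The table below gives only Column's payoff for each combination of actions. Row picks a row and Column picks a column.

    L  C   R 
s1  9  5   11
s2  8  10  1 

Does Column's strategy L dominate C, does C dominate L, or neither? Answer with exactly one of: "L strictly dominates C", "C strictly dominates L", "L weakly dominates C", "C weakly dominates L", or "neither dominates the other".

Compare L to C across each opponent action: s1: 9>5, s2: 8<10.
L does better at s1 but worse at s2; neither strategy dominates the other.

neither dominates the other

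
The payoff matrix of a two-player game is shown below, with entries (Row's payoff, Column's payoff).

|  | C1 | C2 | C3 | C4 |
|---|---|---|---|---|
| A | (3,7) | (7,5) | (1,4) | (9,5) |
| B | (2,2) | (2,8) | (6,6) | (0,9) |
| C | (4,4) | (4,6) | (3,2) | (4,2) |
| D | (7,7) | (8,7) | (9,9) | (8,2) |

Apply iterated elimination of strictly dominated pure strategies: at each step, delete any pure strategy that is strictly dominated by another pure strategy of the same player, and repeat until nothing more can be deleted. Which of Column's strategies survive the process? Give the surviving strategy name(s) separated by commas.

C3

For Row, D strictly dominates B on the remaining columns (C1: 7>2, C2: 8>2, C3: 9>6, C4: 8>0); eliminate B.
Row C is eliminated: D beats it against every remaining column (C1: 7>4, C2: 8>4, C3: 9>3, C4: 8>4).
For Column, C1 strictly dominates C4 on the remaining rows (A: 7>5, D: 7>2); eliminate C4.
For Row, D strictly dominates A on the remaining columns (C1: 7>3, C2: 8>7, C3: 9>1); eliminate A.
Column's strategy C1 is strictly dominated by C3 (D: 9>7) and is removed.
Column's strategy C2 is strictly dominated by C3 (D: 9>7) and is removed.
Among the remaining strategies, none is strictly dominated by another pure strategy of the same player, so the elimination stops.
Surviving strategies — Row: {D}; Column: {C3}.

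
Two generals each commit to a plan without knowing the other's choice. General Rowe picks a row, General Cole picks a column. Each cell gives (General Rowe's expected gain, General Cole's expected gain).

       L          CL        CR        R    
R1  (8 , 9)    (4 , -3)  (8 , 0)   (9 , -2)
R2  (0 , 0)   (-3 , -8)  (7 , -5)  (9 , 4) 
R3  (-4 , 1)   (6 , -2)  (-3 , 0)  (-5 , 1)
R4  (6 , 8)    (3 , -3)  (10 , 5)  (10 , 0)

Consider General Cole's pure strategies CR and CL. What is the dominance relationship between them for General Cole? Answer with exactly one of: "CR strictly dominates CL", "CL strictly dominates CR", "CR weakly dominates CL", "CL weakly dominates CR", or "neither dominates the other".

Compare CR to CL across every action of General Rowe: R1: 0>-3, R2: -5>-8, R3: 0>-2, R4: 5>-3.
Every comparison favours CR, so CR strictly dominates CL.

CR strictly dominates CL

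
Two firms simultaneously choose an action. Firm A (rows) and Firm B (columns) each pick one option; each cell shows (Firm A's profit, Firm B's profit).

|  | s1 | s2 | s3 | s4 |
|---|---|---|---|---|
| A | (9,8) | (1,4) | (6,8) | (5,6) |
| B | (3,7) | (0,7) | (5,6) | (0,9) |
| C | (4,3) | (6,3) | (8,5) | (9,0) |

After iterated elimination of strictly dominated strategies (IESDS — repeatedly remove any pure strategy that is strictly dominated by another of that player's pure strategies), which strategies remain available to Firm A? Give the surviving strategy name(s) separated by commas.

For Firm A, A strictly dominates B on the remaining columns (s1: 9>3, s2: 1>0, s3: 6>5, s4: 5>0); eliminate B.
For Firm B, s3 strictly dominates s2 on the remaining rows (A: 8>4, C: 5>3); eliminate s2.
Firm B's strategy s4 is strictly dominated by s1 (A: 8>6, C: 3>0) and is removed.
Among the remaining strategies, none is strictly dominated by another pure strategy of the same player, so the elimination stops.
Surviving strategies — Firm A: {A, C}; Firm B: {s1, s3}.

A, C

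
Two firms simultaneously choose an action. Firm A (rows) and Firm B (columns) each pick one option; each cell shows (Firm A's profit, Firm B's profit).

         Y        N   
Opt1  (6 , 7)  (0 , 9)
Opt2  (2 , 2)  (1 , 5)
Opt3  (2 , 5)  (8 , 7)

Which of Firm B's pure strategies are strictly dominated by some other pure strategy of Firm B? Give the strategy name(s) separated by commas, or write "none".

Y: dominated, since N does at least as well everywhere (Opt1: 9>7, Opt2: 5>2, Opt3: 7>5).
N is not dominated — it holds its own against Y at Opt1 (9>7).

Y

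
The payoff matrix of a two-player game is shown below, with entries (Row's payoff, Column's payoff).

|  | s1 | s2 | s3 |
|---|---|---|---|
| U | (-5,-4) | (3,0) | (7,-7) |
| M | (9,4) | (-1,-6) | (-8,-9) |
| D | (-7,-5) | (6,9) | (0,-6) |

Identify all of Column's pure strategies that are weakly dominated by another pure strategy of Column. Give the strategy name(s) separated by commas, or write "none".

s3

Nothing dominates s1: s2 at M (4>-6); s3 at U (-4>-7).
Nothing dominates s2: s1 at U (0>-4); s3 at U (0>-7).
s1 weakly dominates s3 — U: -4>-7, M: 4>-9, D: -5>-6.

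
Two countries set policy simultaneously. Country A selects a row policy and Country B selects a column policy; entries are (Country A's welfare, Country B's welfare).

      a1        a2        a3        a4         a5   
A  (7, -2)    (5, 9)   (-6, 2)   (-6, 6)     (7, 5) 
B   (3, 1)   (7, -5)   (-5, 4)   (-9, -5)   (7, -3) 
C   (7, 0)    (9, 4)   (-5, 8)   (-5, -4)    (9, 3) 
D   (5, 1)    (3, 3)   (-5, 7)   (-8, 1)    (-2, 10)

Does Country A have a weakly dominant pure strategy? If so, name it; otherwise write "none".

C vs A: a1: 7=7, a2: 9>5, a3: -5>-6, a4: -5>-6, a5: 9>7.
C vs B: a1: 7>3, a2: 9>7, a3: -5=-5, a4: -5>-9, a5: 9>7.
C vs D: a1: 7>5, a2: 9>3, a3: -5=-5, a4: -5>-8, a5: 9>-2.
C is at least as good as every other strategy against every opponent action, so it is weakly dominant.

C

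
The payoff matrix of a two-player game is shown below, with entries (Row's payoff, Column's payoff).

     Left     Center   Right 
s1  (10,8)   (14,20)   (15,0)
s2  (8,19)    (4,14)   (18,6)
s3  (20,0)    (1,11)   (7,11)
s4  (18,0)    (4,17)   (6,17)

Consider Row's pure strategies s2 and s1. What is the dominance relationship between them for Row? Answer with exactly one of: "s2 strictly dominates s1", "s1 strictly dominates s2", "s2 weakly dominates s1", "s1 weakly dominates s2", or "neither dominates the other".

s2's payoffs vs s1's, by Column's action — Left: 8<10, Center: 4<14, Right: 18>15.
s2 does better at Right but worse at Left, Center; neither strategy dominates the other.

neither dominates the other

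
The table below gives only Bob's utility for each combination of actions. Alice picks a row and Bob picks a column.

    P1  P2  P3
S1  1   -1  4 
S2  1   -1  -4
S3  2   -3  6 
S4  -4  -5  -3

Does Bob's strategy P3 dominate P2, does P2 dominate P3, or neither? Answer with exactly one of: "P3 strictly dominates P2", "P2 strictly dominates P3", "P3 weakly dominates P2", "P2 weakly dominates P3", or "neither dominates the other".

Compare P3 to P2 across each choice by Alice: S1: 4>-1, S2: -4<-1, S3: 6>-3, S4: -3>-5.
P3 does better at S1, S3, S4 but worse at S2; neither strategy dominates the other.

neither dominates the other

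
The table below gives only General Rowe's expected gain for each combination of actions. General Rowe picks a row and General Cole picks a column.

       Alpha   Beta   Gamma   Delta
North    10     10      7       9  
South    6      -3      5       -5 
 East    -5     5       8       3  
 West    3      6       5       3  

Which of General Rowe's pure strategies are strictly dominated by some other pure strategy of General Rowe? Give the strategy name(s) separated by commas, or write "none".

Nothing dominates North: South at Alpha (10>6); East at Alpha (10>-5); West at Alpha (10>3).
North strictly dominates South — Alpha: 10>6, Beta: 10>-3, Gamma: 7>5, Delta: 9>-5.
East: no other strategy beats it everywhere (North at Gamma (8>7); South at Beta (5>-3); West at Gamma (8>5)).
West is strictly dominated by North (Alpha: 10>3, Beta: 10>6, Gamma: 7>5, Delta: 9>3).

South, West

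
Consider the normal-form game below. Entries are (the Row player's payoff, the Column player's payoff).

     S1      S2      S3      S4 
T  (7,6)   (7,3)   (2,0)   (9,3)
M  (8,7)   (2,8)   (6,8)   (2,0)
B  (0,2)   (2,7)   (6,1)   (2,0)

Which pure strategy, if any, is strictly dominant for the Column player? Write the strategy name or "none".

none

S1 fails to dominate S2 at M (7<8).
S2 fails to dominate S1 at T (3<6).
S3 fails to dominate S1 at T (0<6).
S4 fails to dominate S1 at T (3<6).
No single strategy dominates all the others.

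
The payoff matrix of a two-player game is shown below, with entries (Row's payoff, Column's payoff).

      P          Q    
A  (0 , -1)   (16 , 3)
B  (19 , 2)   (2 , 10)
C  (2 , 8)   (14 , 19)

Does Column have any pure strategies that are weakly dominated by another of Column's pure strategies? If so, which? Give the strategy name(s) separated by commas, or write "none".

P

Q weakly dominates P — A: 3>-1, B: 10>2, C: 19>8.
Nothing dominates Q: P at A (3>-1).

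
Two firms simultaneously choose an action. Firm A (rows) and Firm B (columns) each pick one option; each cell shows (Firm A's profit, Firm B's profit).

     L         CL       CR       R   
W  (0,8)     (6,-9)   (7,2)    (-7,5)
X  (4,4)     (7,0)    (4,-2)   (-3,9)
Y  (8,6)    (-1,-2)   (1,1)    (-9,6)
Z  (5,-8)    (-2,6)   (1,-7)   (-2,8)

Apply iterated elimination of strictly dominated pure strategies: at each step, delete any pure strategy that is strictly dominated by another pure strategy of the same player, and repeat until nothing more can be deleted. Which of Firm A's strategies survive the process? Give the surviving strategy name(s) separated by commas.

For Firm B, R strictly dominates CL on the remaining rows (W: 5>-9, X: 9>0, Y: 6>-2, Z: 8>6); eliminate CL.
Column CR is eliminated: R beats it against every remaining row (W: 5>2, X: 9>-2, Y: 6>1, Z: 8>-7).
For Firm A, X strictly dominates W on the remaining columns (L: 4>0, R: -3>-7); eliminate W.
Row X is eliminated: Z beats it against every remaining column (L: 5>4, R: -2>-3).
Among the remaining strategies, none is strictly dominated by another pure strategy of the same player, so the elimination stops.
Surviving strategies — Firm A: {Y, Z}; Firm B: {L, R}.

Y, Z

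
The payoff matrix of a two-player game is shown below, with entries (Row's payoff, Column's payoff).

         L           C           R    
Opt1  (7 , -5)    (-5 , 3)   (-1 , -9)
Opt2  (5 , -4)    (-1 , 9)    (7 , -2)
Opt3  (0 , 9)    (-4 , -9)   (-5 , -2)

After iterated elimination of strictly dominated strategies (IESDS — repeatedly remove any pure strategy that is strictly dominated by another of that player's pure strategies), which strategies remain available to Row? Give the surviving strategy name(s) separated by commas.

Opt2

Row's strategy Opt3 is strictly dominated by Opt2 (L: 5>0, C: -1>-4, R: 7>-5) and is removed.
Column's strategy L is strictly dominated by C (Opt1: 3>-5, Opt2: 9>-4) and is removed.
Row Opt1 is eliminated: Opt2 beats it against every remaining column (C: -1>-5, R: 7>-1).
Column's strategy R is strictly dominated by C (Opt2: 9>-2) and is removed.
Among the remaining strategies, none is strictly dominated by another pure strategy of the same player, so the elimination stops.
Surviving strategies — Row: {Opt2}; Column: {C}.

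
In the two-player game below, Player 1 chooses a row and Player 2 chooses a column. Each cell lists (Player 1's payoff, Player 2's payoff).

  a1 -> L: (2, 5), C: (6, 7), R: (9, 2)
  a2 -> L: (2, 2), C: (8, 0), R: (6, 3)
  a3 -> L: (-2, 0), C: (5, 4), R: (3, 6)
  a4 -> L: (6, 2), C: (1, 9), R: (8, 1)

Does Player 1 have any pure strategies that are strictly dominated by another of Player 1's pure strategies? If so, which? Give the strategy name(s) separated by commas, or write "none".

a1 is not dominated — it holds its own against a2 at L (2=2); a3 at L (2>-2); a4 at C (6>1).
a2: no other strategy beats it everywhere (a1 at L (2=2); a3 at L (2>-2); a4 at C (8>1)).
a3 is strictly dominated by a1 (L: 2>-2, C: 6>5, R: 9>3).
a4: no other strategy beats it everywhere (a1 at L (6>2); a2 at L (6>2); a3 at L (6>-2)).

a3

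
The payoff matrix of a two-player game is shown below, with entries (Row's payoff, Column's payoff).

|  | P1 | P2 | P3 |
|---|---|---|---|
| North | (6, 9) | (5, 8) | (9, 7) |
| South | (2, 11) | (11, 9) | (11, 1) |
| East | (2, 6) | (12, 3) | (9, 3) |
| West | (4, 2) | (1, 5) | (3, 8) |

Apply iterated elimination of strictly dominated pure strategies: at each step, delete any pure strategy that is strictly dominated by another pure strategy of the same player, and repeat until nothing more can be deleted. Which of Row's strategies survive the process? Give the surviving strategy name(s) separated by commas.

North

Row's strategy West is strictly dominated by North (P1: 6>4, P2: 5>1, P3: 9>3) and is removed.
Column P2 is eliminated: P1 beats it against every remaining row (North: 9>8, South: 11>9, East: 6>3).
Column's strategy P3 is strictly dominated by P1 (North: 9>7, South: 11>1, East: 6>3) and is removed.
Row's strategy South is strictly dominated by North (P1: 6>2) and is removed.
Row's strategy East is strictly dominated by North (P1: 6>2) and is removed.
Among the remaining strategies, none is strictly dominated by another pure strategy of the same player, so the elimination stops.
Surviving strategies — Row: {North}; Column: {P1}.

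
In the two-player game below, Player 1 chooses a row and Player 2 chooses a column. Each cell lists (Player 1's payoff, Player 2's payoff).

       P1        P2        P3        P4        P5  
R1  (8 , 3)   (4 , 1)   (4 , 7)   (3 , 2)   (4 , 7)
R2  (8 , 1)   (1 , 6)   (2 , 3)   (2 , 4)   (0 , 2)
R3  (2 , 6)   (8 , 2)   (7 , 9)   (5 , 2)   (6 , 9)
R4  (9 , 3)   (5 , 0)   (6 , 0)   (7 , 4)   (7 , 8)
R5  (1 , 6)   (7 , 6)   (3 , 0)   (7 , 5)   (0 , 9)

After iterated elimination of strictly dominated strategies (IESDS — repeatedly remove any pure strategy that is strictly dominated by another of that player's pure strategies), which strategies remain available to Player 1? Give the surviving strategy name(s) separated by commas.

Player 1's strategy R1 is strictly dominated by R4 (P1: 9>8, P2: 5>4, P3: 6>4, P4: 7>3, P5: 7>4) and is removed.
Row R2 is eliminated: R4 beats it against every remaining column (P1: 9>8, P2: 5>1, P3: 6>2, P4: 7>2, P5: 7>0).
For Player 2, P5 strictly dominates P1 on the remaining rows (R3: 9>6, R4: 8>3, R5: 9>6); eliminate P1.
Column P2 is eliminated: P5 beats it against every remaining row (R3: 9>2, R4: 8>0, R5: 9>6).
Column P4 is eliminated: P5 beats it against every remaining row (R3: 9>2, R4: 8>4, R5: 9>5).
Row R5 is eliminated: R3 beats it against every remaining column (P3: 7>3, P5: 6>0).
Among the remaining strategies, none is strictly dominated by another pure strategy of the same player, so the elimination stops.
Surviving strategies — Player 1: {R3, R4}; Player 2: {P3, P5}.

R3, R4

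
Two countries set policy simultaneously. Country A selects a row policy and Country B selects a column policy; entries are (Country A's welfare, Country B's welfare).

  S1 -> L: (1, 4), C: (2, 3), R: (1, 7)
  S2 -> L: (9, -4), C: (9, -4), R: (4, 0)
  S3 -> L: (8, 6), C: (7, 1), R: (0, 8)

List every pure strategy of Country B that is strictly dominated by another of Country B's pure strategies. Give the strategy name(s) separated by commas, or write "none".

L, C

L: dominated, since R does at least as well everywhere (S1: 7>4, S2: 0>-4, S3: 8>6).
C: dominated, since R does at least as well everywhere (S1: 7>3, S2: 0>-4, S3: 8>1).
R is not dominated — it holds its own against L at S1 (7>4); C at S1 (7>3).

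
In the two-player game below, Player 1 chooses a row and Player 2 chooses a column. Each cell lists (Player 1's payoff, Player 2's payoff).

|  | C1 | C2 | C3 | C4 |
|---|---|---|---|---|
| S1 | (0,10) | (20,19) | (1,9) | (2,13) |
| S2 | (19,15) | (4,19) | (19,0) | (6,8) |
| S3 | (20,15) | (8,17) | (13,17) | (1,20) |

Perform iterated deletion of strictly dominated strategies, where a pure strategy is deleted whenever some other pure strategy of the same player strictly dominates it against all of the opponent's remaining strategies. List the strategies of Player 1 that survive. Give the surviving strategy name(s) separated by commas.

S1

For Player 2, C2 strictly dominates C1 on the remaining rows (S1: 19>10, S2: 19>15, S3: 17>15); eliminate C1.
Player 2's strategy C3 is strictly dominated by C4 (S1: 13>9, S2: 8>0, S3: 20>17) and is removed.
Player 1's strategy S3 is strictly dominated by S1 (C2: 20>8, C4: 2>1) and is removed.
Column C4 is eliminated: C2 beats it against every remaining row (S1: 19>13, S2: 19>8).
For Player 1, S1 strictly dominates S2 on the remaining columns (C2: 20>4); eliminate S2.
Among the remaining strategies, none is strictly dominated by another pure strategy of the same player, so the elimination stops.
Surviving strategies — Player 1: {S1}; Player 2: {C2}.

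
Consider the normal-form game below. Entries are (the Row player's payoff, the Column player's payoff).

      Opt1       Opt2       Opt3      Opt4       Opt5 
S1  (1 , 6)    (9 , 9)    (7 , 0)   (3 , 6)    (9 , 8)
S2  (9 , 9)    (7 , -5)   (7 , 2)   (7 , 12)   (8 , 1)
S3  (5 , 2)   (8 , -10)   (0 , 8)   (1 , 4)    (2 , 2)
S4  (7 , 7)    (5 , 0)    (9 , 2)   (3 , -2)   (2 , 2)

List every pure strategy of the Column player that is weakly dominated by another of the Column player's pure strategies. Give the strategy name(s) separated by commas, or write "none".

Opt1: no other strategy beats it everywhere (Opt2 at S2 (9>-5); Opt3 at S1 (6>0); Opt4 at S4 (7>-2); Opt5 at S2 (9>1)).
Opt2: no other strategy beats it everywhere (Opt1 at S1 (9>6); Opt3 at S1 (9>0); Opt4 at S1 (9>6); Opt5 at S1 (9>8)).
Opt3: no other strategy beats it everywhere (Opt1 at S3 (8>2); Opt2 at S2 (2>-5); Opt4 at S3 (8>4); Opt5 at S2 (2>1)).
Opt4 is not dominated — it holds its own against Opt1 at S2 (12>9); Opt2 at S2 (12>-5); Opt3 at S1 (6>0); Opt5 at S2 (12>1).
Opt5: no other strategy beats it everywhere (Opt1 at S1 (8>6); Opt2 at S2 (1>-5); Opt3 at S1 (8>0); Opt4 at S1 (8>6)).

none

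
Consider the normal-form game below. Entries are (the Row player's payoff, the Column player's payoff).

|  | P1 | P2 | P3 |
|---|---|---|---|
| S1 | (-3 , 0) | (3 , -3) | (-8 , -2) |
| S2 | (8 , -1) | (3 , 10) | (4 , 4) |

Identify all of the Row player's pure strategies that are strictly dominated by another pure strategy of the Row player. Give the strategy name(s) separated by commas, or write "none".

none

S1: no other strategy beats it everywhere (S2 at P2 (3=3)).
S2 is not dominated — it holds its own against S1 at P1 (8>-3).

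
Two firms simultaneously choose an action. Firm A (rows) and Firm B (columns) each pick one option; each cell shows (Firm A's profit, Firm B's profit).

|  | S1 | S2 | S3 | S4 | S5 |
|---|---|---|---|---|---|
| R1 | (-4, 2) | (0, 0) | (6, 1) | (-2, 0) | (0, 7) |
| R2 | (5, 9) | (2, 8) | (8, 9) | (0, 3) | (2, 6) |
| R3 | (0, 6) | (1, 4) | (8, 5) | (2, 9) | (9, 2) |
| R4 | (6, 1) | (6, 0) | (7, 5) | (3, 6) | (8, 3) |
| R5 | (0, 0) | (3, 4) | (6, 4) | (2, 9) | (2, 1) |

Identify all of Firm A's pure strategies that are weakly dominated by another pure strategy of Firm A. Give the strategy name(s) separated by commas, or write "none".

R1, R5

R1 is weakly dominated by R2 (S1: 5>-4, S2: 2>0, S3: 8>6, S4: 0>-2, S5: 2>0).
R2 is not dominated — it holds its own against R1 at S1 (5>-4); R3 at S1 (5>0); R4 at S3 (8>7); R5 at S1 (5>0).
Nothing dominates R3: R1 at S1 (0>-4); R2 at S4 (2>0); R4 at S3 (8>7); R5 at S3 (8>6).
R4 is not dominated — it holds its own against R1 at S1 (6>-4); R2 at S1 (6>5); R3 at S1 (6>0); R5 at S1 (6>0).
R5: dominated, since R4 does at least as well everywhere (S1: 6>0, S2: 6>3, S3: 7>6, S4: 3>2, S5: 8>2).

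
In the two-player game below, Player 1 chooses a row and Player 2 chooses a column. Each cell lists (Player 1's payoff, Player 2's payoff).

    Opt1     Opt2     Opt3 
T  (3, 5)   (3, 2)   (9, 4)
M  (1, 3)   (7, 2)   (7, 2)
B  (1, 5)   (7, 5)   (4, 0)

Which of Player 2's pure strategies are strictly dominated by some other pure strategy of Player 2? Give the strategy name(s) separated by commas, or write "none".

Opt3

Nothing dominates Opt1: Opt2 at T (5>2); Opt3 at T (5>4).
Opt2: no other strategy beats it everywhere (Opt1 at B (5=5); Opt3 at M (2=2)).
Opt1 strictly dominates Opt3 — T: 5>4, M: 3>2, B: 5>0.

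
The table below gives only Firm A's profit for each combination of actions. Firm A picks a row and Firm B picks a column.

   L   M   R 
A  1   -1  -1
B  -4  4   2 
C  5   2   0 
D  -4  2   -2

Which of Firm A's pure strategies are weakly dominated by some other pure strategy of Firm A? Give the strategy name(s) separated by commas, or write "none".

A is weakly dominated by C (L: 5>1, M: 2>-1, R: 0>-1).
Nothing dominates B: A at M (4>-1); C at M (4>2); D at M (4>2).
Nothing dominates C: A at L (5>1); B at L (5>-4); D at L (5>-4).
B weakly dominates D — L: -4=-4, M: 4>2, R: 2>-2.

A, D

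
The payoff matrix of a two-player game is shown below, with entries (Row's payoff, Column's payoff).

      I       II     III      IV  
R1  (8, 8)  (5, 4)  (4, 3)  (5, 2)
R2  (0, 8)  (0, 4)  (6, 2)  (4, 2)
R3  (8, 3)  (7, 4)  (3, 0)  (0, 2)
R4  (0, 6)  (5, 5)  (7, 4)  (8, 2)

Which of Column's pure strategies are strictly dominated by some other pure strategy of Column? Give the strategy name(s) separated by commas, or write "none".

III, IV

I is not dominated — it holds its own against II at R1 (8>4); III at R1 (8>3); IV at R1 (8>2).
II is not dominated — it holds its own against I at R3 (4>3); III at R1 (4>3); IV at R1 (4>2).
I strictly dominates III — R1: 8>3, R2: 8>2, R3: 3>0, R4: 6>4.
I strictly dominates IV — R1: 8>2, R2: 8>2, R3: 3>2, R4: 6>2.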